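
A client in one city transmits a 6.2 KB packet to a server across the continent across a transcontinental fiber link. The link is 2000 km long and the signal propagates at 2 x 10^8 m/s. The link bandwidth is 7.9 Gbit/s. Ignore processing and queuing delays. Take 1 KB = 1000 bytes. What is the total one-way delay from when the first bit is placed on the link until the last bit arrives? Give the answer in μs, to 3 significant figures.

L = 49600 bits.
Transmission delay = L/R = 49600 / 7900000000 = 6.27848 μs.
Propagation delay = d/s = 2000000 m / 200000000 m/s = 10000 μs.
Total = 10000 μs.

10000 μs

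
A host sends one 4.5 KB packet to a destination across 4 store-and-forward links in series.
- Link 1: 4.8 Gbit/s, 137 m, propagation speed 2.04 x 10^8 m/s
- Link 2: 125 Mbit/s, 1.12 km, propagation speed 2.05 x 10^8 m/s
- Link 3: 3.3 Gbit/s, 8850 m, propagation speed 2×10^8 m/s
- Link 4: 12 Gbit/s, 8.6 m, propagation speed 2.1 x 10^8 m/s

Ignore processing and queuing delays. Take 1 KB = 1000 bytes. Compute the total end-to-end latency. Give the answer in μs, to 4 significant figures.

359.8 μs

L = 36000 bits.
Transmission delays (L/R per hop): 7.5, 288, 10.9091, 3 μs; sum = 309.409 μs.
Propagation delays (d/s per hop): 0.671569, 5.46341, 44.25, 0.0409524 μs; sum = 50.4259 μs.
End-to-end = 359.8 μs.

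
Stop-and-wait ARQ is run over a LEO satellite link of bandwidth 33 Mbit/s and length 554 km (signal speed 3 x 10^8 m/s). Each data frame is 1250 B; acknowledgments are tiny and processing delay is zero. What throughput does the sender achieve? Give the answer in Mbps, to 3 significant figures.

t_tx = L/R = 10000/33000000 = 0.00030303 s.
t_prop = 554000/300000000 = 0.00184667 s; RTT = 0.00369333 s.
Cycle = t_tx + RTT = 0.00399636 s.
Throughput = L / cycle = 10000 / 0.00399636 = 2.50 Mbps.

2.50 Mbps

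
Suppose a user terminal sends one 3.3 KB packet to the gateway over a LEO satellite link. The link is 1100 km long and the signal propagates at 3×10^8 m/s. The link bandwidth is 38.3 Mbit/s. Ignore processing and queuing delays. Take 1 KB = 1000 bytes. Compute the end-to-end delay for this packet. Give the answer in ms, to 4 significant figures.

L = 26400 bits.
Transmission delay = L/R = 26400 / 38300000 = 0.689295 ms.
Propagation delay = d/s = 1100000 m / 300000000 m/s = 3.66667 ms.
Total = 4.356 ms.

4.356 ms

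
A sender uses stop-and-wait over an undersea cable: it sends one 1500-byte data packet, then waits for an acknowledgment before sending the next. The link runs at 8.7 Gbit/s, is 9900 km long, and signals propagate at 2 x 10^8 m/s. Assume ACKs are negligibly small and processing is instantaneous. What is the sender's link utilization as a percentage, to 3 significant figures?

t_tx = L/R = 12000/8700000000 = 1.37931e-06 s.
t_prop = 9900000/200000000 = 0.0495 s; RTT = 0.099 s.
Cycle = t_tx + RTT = 0.0990014 s.
Utilization = t_tx / cycle = 1.37931e-06/0.0990014 = 0.00139 %.

0.00139 %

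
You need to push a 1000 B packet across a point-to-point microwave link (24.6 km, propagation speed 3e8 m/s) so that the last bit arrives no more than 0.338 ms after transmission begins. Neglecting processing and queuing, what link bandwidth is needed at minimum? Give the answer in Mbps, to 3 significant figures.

L = 8000 bits.
Propagation delay = 24600 / 300000000 = 0.082 ms.
Transmission budget = 0.338 − 0.082 = 0.256 ms.
R ≥ L / t_tx = 8000 bits / 0.000256 s = 31.3 Mbps.

31.3 Mbps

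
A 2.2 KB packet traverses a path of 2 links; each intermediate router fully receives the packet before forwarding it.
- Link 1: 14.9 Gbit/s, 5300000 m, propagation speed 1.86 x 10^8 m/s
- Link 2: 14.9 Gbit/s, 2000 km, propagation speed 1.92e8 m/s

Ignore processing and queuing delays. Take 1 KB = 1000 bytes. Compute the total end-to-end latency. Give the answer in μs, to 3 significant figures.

L = 17600 bits.
Transmission delay per hop = L/R = 17600/14900000000 = 1.18121 μs; 2 hops → 2.36242 μs.
Propagation delays (d/s per hop): 28494.6, 10416.7 μs; sum = 38911.3 μs.
End-to-end = 38900 μs.

38900 μs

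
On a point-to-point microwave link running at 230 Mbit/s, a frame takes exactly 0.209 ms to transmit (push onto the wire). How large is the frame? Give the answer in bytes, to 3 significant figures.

L = R × t_tx = 230000000 b/s × 0.000209 s = 48070 bits.
In bytes: 48070 / 8 = 6010 bytes.

6010 bytes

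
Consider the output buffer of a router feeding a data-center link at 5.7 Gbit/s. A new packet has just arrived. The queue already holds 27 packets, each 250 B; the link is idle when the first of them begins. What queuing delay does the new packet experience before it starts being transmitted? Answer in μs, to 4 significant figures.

Each queued packet: L/R = 2000/5700000000 = 0.350877 μs.
27 queued → 9.47368 μs.
Queuing delay = 9.474 μs.

9.474 μs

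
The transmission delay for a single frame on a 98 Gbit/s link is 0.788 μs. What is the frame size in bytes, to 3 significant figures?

9650 bytes

L = R × t_tx = 98000000000 b/s × 7.88e-07 s = 77224 bits.
In bytes: 77224 / 8 = 9650 bytes.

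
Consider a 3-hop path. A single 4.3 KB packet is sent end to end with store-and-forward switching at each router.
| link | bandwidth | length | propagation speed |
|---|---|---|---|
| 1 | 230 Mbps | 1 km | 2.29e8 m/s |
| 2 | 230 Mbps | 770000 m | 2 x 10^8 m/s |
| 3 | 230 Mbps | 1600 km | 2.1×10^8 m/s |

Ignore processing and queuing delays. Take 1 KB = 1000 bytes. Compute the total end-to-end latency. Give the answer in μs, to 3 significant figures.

L = 34400 bits.
Transmission delay per hop = L/R = 34400/230000000 = 149.565 μs; 3 hops → 448.696 μs.
Propagation delays (d/s per hop): 4.36681, 3850, 7619.05 μs; sum = 11473.4 μs.
End-to-end = 11900 μs.

11900 μs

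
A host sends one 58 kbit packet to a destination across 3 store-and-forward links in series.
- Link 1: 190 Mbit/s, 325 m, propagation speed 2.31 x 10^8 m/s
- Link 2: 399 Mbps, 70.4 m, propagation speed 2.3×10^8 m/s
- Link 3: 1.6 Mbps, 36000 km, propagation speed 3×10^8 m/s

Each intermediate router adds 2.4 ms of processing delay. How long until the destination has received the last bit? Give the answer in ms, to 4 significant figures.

L = 58000 bits.
Transmission delays (L/R per hop): 0.305263, 0.145363, 36.25 ms; sum = 36.7006 ms.
Propagation delays (d/s per hop): 0.00140693, 0.000306087, 120 ms; sum = 120.002 ms.
Processing at 2 router(s): 2 × 2.4 ms = 4.8 ms.
End-to-end = 161.5 ms.

161.5 ms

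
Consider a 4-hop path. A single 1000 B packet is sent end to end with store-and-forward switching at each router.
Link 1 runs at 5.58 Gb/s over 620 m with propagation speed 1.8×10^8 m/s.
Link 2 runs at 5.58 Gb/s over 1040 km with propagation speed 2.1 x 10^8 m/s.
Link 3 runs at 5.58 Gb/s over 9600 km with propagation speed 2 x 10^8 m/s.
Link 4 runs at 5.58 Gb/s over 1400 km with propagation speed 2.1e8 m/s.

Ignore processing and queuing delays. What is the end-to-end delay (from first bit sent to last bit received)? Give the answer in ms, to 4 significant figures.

59.63 ms

L = 1000 × 8 = 8000 bits.
Transmission delay per hop = L/R = 8000/5580000000 = 0.00143369 ms; 4 hops → 0.00573477 ms.
Propagation delays (d/s per hop): 0.00344444, 4.95238, 48, 6.66667 ms; sum = 59.6225 ms.
End-to-end = 59.63 ms.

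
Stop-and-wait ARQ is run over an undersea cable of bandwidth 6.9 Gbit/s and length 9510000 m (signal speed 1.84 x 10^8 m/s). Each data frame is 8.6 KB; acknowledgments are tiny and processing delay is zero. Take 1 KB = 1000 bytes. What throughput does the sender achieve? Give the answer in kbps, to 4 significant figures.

t_tx = L/R = 68800/6900000000 = 9.97101e-06 s.
t_prop = 9510000/184000000 = 0.0516848 s; RTT = 0.10337 s.
Cycle = t_tx + RTT = 0.10338 s.
Throughput = L / cycle = 68800 / 0.10338 = 665.5 kbps.

665.5 kbps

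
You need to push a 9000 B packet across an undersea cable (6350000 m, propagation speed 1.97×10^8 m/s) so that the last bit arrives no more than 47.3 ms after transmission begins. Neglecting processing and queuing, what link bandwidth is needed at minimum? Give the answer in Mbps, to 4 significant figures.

L = 72000 bits.
Propagation delay = 6350000 / 197000000 = 32.2335 ms.
Transmission budget = 47.3 − 32.2335 = 15.0665 ms.
R ≥ L / t_tx = 72000 bits / 0.0150665 s = 4.779 Mbps.

4.779 Mbps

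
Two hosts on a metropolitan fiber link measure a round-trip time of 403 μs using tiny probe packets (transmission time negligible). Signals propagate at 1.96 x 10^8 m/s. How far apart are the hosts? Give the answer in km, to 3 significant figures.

One-way propagation = RTT/2 = 201.5 μs.
d = s × t = 196000000 × 0.0002015 = 39.5 km.

39.5 km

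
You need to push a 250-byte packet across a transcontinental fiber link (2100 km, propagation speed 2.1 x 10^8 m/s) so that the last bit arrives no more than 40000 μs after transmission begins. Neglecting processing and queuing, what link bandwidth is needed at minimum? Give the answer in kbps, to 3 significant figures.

66.7 kbps

L = 2000 bits.
Propagation delay = 2100000 / 210000000 = 10000 μs.
Transmission budget = 40000 − 10000 = 30000 μs.
R ≥ L / t_tx = 2000 bits / 0.03 s = 66.7 kbps.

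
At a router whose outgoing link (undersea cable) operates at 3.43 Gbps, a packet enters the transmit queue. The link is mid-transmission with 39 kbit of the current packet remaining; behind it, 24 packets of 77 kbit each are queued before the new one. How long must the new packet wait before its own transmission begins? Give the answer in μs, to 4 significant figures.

Each queued packet: L/R = 77000/3430000000 = 22.449 μs.
24 queued → 538.776 μs.
Plus remaining 39000 bits of current packet: 11.3703 μs.
Queuing delay = 550.1 μs.

550.1 μs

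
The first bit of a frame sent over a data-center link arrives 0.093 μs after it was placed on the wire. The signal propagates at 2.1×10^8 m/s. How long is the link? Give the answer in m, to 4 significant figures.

19.53 m

d = s × t_prop = 210000000 × 9.3e-08 = 19.53 m.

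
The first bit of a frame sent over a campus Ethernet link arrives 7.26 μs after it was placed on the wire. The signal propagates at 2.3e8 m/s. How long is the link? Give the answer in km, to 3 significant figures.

d = s × t_prop = 2.3e+08 × 7.26e-06 = 1.67 km.

1.67 km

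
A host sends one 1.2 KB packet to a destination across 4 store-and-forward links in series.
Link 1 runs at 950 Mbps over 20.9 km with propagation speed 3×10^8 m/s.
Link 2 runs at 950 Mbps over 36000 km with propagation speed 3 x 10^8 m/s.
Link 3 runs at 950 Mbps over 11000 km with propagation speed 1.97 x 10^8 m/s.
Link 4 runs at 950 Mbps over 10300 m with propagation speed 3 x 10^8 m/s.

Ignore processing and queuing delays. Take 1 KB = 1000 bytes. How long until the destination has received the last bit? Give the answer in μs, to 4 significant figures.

L = 9600 bits.
Transmission delay per hop = L/R = 9600/950000000 = 10.1053 μs; 4 hops → 40.4211 μs.
Propagation delays (d/s per hop): 69.6667, 120000, 55837.6, 34.3333 μs; sum = 175942 μs.
End-to-end = 176000 μs.

176000 μs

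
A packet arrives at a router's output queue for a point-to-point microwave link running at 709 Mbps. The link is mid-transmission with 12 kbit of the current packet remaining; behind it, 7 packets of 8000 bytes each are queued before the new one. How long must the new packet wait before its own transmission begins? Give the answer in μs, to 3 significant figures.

Each queued packet: L/R = 64000/709000000 = 90.268 μs.
7 queued → 631.876 μs.
Plus remaining 12000 bits of current packet: 16.9252 μs.
Queuing delay = 649 μs.

649 μs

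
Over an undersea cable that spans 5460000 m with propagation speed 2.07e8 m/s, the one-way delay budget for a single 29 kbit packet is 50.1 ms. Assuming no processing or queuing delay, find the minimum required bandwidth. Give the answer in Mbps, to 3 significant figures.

Propagation delay = 5460000 / 2.07e+08 = 26.3768 ms.
Transmission budget = 50.1 − 26.3768 = 23.7232 ms.
R ≥ L / t_tx = 29000 bits / 0.0237232 s = 1.22 Mbps.

1.22 Mbps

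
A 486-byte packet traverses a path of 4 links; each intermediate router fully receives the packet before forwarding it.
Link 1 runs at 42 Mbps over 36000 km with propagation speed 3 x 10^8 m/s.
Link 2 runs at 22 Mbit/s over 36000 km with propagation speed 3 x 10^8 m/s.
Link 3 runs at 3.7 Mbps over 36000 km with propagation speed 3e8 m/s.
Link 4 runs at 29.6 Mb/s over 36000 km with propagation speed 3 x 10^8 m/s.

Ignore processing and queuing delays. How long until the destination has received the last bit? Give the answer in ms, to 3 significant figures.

481 ms

L = 486 × 8 = 3888 bits.
Transmission delays (L/R per hop): 0.0925714, 0.176727, 1.05081, 0.131351 ms; sum = 1.45146 ms.
Propagation delays (d/s per hop): 120, 120, 120, 120 ms; sum = 480 ms.
End-to-end = 481 ms.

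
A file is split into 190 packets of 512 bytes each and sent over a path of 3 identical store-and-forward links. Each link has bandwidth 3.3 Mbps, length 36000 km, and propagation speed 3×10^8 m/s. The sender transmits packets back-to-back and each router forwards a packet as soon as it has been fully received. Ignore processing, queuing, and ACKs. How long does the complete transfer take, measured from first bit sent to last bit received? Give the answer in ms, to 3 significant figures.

598 ms

Per-hop transmission t_tx = L/R = 4096/3300000 = 1.24121 ms.
Per-hop propagation t_prop = 36000000/300000000 = 120 ms.
Pipeline fill: first packet needs 3·t_tx to clear all hops; remaining 189 packets each add one t_tx.
Total = (3+190-1)·t_tx + 3·t_prop = 192·1.24121 + 3·120 = 598 ms.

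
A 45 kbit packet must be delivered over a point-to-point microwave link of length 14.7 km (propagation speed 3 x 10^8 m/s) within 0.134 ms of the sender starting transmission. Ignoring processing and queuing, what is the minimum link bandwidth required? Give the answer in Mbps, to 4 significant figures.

529.4 Mbps

Propagation delay = 14700 / 300000000 = 0.049 ms.
Transmission budget = 0.134 − 0.049 = 0.085 ms.
R ≥ L / t_tx = 45000 bits / 8.5e-05 s = 529.4 Mbps.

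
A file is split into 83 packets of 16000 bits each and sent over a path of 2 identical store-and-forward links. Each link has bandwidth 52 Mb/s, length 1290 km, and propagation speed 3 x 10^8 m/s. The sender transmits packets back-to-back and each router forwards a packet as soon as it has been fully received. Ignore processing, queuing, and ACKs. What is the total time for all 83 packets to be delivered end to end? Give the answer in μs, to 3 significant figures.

34400 μs

Per-hop transmission t_tx = L/R = 16000/52000000 = 307.692 μs.
Per-hop propagation t_prop = 1290000/300000000 = 4300 μs.
Pipeline fill: first packet needs 2·t_tx to clear all hops; remaining 82 packets each add one t_tx.
Total = (2+83-1)·t_tx + 2·t_prop = 84·307.692 + 2·4300 = 34400 μs.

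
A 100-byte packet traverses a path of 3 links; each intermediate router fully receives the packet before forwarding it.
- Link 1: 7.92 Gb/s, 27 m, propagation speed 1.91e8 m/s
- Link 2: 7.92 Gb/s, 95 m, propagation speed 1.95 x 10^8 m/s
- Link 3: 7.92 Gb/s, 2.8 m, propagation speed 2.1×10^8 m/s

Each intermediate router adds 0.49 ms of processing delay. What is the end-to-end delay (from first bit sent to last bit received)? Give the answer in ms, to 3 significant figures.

0.981 ms

L = 100 × 8 = 800 bits.
Transmission delay per hop = L/R = 800/7920000000 = 0.00010101 ms; 3 hops → 0.00030303 ms.
Propagation delays (d/s per hop): 0.000141361, 0.000487179, 1.33333e-05 ms; sum = 0.000641874 ms.
Processing at 2 router(s): 2 × 0.49 ms = 0.98 ms.
End-to-end = 0.981 ms.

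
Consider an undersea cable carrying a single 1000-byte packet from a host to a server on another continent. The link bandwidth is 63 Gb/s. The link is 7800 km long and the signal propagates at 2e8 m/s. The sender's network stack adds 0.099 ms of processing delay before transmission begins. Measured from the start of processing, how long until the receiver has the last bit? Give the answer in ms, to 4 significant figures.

L = 1000 × 8 = 8000 bits.
Transmission delay = L/R = 8000 / 63000000000 = 0.000126984 ms.
Propagation delay = d/s = 7800000 m / 200000000 m/s = 39 ms.
Plus processing delay 0.099 ms = 0.099 ms.
Total = 39.10 ms.

39.10 ms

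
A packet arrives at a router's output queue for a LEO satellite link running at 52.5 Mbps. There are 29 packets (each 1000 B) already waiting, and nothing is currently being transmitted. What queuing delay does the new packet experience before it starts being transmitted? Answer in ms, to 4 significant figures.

Each queued packet: L/R = 8000/52500000 = 0.152381 ms.
29 queued → 4.41905 ms.
Queuing delay = 4.419 ms.

4.419 ms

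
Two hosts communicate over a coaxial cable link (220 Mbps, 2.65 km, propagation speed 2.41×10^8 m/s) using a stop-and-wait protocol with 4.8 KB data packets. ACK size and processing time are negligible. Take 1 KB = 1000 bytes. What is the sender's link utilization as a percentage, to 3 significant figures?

t_tx = L/R = 38400/220000000 = 0.000174545 s.
t_prop = 2650/241000000 = 1.09959e-05 s; RTT = 2.19917e-05 s.
Cycle = t_tx + RTT = 0.000196537 s.
Utilization = t_tx / cycle = 0.000174545/0.000196537 = 88.8 %.

88.8 %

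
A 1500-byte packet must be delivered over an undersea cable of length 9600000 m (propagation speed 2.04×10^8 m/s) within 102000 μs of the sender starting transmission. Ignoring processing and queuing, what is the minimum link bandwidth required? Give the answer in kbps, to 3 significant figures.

L = 12000 bits.
Propagation delay = 9600000 / 204000000 = 47058.8 μs.
Transmission budget = 102000 − 47058.8 = 54941.2 μs.
R ≥ L / t_tx = 12000 bits / 0.0549412 s = 218 kbps.

218 kbps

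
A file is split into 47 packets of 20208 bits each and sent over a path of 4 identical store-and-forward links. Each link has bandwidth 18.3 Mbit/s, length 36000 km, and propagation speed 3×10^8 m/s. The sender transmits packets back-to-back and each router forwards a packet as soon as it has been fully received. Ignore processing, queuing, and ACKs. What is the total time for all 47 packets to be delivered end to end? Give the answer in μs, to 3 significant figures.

535000 μs

Per-hop transmission t_tx = L/R = 20208/18300000 = 1104.26 μs.
Per-hop propagation t_prop = 36000000/300000000 = 120000 μs.
Pipeline fill: first packet needs 4·t_tx to clear all hops; remaining 46 packets each add one t_tx.
Total = (4+47-1)·t_tx + 4·t_prop = 50·1104.26 + 4·120000 = 535000 μs.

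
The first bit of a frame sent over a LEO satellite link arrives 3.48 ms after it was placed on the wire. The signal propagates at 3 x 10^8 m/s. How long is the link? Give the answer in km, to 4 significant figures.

d = s × t_prop = 300000000 × 0.00348 = 1044 km.

1044 km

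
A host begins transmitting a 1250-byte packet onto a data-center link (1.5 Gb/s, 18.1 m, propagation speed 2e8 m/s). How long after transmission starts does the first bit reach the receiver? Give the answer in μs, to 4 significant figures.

First bit experiences only propagation delay: d/s = 18.1/200000000 = 0.09050 μs.

0.09050 μs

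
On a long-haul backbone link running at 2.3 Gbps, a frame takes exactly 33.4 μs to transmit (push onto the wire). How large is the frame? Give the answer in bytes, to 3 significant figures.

9600 bytes

L = R × t_tx = 2300000000 b/s × 3.34e-05 s = 76820 bits.
In bytes: 76820 / 8 = 9600 bytes.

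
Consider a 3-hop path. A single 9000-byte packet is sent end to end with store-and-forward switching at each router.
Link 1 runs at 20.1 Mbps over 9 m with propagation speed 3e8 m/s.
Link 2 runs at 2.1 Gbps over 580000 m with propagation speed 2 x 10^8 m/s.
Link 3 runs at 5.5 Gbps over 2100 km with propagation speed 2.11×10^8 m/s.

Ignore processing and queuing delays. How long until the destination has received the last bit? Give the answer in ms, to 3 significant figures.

L = 9000 × 8 = 72000 bits.
Transmission delays (L/R per hop): 3.58209, 0.0342857, 0.0130909 ms; sum = 3.62947 ms.
Propagation delays (d/s per hop): 3e-05, 2.9, 9.95261 ms; sum = 12.8526 ms.
End-to-end = 16.5 ms.

16.5 ms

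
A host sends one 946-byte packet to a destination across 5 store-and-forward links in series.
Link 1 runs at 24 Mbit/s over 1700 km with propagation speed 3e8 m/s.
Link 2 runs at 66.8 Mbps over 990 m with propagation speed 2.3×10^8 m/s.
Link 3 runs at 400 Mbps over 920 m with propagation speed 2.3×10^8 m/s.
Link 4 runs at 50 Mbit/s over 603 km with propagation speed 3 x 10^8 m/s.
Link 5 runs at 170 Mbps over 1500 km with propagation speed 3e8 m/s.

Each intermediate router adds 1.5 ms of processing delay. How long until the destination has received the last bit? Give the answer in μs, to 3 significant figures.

19300 μs

L = 946 × 8 = 7568 bits.
Transmission delays (L/R per hop): 315.333, 113.293, 18.92, 151.36, 44.5176 μs; sum = 643.424 μs.
Propagation delays (d/s per hop): 5666.67, 4.30435, 4, 2010, 5000 μs; sum = 12685 μs.
Processing at 4 router(s): 4 × 1.5 ms = 6000 μs.
End-to-end = 19300 μs.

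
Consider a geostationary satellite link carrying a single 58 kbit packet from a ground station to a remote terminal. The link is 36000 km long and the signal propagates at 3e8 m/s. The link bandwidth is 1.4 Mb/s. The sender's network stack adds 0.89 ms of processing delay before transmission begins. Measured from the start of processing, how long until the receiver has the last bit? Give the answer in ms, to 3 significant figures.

162 ms

L = 58000 bits.
Transmission delay = L/R = 58000 / 1400000 = 41.4286 ms.
Propagation delay = d/s = 36000000 m / 300000000 m/s = 120 ms.
Plus processing delay 0.89 ms = 0.89 ms.
Total = 162 ms.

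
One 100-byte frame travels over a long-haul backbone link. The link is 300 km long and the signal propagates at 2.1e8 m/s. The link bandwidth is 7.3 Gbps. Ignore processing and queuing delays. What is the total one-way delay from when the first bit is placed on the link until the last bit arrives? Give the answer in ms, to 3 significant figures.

1.43 ms

L = 100 × 8 = 800 bits.
Transmission delay = L/R = 800 / 7300000000 = 0.000109589 ms.
Propagation delay = d/s = 300000 m / 210000000 m/s = 1.42857 ms.
Total = 1.43 ms.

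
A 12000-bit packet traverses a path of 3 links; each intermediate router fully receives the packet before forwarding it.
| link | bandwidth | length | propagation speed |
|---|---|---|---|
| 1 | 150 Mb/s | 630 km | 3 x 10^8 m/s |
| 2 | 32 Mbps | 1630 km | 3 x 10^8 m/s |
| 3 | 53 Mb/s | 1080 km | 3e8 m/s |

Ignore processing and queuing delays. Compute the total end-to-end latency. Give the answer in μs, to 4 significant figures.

Transmission delays (L/R per hop): 80, 375, 226.415 μs; sum = 681.415 μs.
Propagation delays (d/s per hop): 2100, 5433.33, 3600 μs; sum = 11133.3 μs.
End-to-end = 11810 μs.

11810 μs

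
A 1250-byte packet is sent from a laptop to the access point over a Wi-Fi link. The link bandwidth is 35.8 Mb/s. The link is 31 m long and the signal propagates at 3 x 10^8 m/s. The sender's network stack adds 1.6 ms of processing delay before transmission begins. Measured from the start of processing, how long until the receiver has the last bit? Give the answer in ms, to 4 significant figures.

L = 1250 × 8 = 10000 bits.
Transmission delay = L/R = 10000 / 35800000 = 0.27933 ms.
Propagation delay = d/s = 31 m / 300000000 m/s = 0.000103333 ms.
Plus processing delay 1.6 ms = 1.6 ms.
Total = 1.879 ms.

1.879 ms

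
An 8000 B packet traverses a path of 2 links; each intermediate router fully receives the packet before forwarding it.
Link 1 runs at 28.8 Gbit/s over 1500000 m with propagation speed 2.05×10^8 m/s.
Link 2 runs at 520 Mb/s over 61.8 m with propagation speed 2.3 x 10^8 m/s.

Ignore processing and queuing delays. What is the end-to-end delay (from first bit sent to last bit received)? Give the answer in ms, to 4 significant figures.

7.443 ms

L = 8000 × 8 = 64000 bits.
Transmission delays (L/R per hop): 0.00222222, 0.123077 ms; sum = 0.125299 ms.
Propagation delays (d/s per hop): 7.31707, 0.000268696 ms; sum = 7.31734 ms.
End-to-end = 7.443 ms.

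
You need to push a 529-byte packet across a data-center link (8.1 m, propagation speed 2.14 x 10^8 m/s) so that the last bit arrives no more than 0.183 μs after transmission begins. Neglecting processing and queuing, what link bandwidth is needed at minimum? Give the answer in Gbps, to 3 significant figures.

L = 4232 bits.
Propagation delay = 8.1 / 214000000 = 0.0378505 μs.
Transmission budget = 0.183 − 0.0378505 = 0.14515 μs.
R ≥ L / t_tx = 4232 bits / 1.4515e-07 s = 29.2 Gbps.

29.2 Gbps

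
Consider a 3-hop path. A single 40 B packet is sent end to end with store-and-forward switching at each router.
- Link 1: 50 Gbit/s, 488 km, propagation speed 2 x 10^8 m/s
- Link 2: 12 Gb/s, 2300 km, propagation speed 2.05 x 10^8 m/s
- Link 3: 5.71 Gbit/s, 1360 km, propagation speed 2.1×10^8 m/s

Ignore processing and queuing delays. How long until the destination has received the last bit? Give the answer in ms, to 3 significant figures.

20.1 ms

L = 40 × 8 = 320 bits.
Transmission delays (L/R per hop): 6.4e-06, 2.66667e-05, 5.6042e-05 ms; sum = 8.91087e-05 ms.
Propagation delays (d/s per hop): 2.44, 11.2195, 6.47619 ms; sum = 20.1357 ms.
End-to-end = 20.1 ms.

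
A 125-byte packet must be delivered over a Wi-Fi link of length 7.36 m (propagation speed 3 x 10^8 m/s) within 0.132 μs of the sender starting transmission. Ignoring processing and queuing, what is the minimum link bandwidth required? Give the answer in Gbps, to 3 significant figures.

L = 1000 bits.
Propagation delay = 7.36 / 300000000 = 0.0245333 μs.
Transmission budget = 0.132 − 0.0245333 = 0.107467 μs.
R ≥ L / t_tx = 1000 bits / 1.07467e-07 s = 9.31 Gbps.

9.31 Gbps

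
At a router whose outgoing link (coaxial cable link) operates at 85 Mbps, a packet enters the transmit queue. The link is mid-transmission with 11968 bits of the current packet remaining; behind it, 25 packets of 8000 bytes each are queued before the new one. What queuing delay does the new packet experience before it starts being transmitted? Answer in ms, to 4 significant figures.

18.96 ms

Each queued packet: L/R = 64000/85000000 = 0.752941 ms.
25 queued → 18.8235 ms.
Plus remaining 11968 bits of current packet: 0.1408 ms.
Queuing delay = 18.96 ms.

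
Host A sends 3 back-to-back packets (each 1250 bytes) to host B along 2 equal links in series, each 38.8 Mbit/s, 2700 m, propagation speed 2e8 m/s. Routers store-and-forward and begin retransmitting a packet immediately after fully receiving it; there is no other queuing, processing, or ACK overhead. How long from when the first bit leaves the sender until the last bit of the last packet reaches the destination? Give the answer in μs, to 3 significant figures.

1060 μs

Per-hop transmission t_tx = L/R = 10000/38800000 = 257.732 μs.
Per-hop propagation t_prop = 2700/200000000 = 13.5 μs.
Pipeline fill: first packet needs 2·t_tx to clear all hops; remaining 2 packets each add one t_tx.
Total = (2+3-1)·t_tx + 2·t_prop = 4·257.732 + 2·13.5 = 1060 μs.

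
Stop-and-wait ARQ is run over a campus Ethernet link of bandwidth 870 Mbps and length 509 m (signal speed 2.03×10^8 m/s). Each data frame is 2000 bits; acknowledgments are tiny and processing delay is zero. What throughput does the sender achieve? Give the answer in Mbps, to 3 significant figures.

273 Mbps

t_tx = L/R = 2000/870000000 = 2.29885e-06 s.
t_prop = 509/2.03e+08 = 2.50739e-06 s; RTT = 5.01478e-06 s.
Cycle = t_tx + RTT = 7.31363e-06 s.
Throughput = L / cycle = 2000 / 7.31363e-06 = 273 Mbps.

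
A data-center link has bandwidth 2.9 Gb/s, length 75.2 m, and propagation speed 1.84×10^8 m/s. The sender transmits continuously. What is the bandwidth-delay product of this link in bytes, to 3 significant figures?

148 bytes

Propagation delay = 75.2 / 184000000 = 4.08696e-07 s.
BDP = R × t_prop = 2900000000 × 4.08696e-07 = 1185.22 bits.
In bytes: 1185.22/8 = 148 bytes.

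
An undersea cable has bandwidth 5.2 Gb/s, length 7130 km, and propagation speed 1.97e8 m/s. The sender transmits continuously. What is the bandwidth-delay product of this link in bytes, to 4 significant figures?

Propagation delay = 7130000 / 197000000 = 0.0361929 s.
BDP = R × t_prop = 5200000000 × 0.0361929 = 188203000 bits.
In bytes: 188203000/8 = 23530000 bytes.

23530000 bytes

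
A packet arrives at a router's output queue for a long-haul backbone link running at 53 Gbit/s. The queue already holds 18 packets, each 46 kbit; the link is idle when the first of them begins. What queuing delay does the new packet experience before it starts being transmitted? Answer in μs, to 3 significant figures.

15.6 μs

Each queued packet: L/R = 46000/53000000000 = 0.867925 μs.
18 queued → 15.6226 μs.
Queuing delay = 15.6 μs.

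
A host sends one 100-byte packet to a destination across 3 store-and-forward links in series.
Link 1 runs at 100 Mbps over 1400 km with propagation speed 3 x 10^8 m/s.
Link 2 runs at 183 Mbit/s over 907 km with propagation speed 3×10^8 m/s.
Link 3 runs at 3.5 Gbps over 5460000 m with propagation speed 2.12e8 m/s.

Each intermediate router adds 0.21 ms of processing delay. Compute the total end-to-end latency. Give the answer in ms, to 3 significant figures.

L = 100 × 8 = 800 bits.
Transmission delays (L/R per hop): 0.008, 0.00437158, 0.000228571 ms; sum = 0.0126002 ms.
Propagation delays (d/s per hop): 4.66667, 3.02333, 25.7547 ms; sum = 33.4447 ms.
Processing at 2 router(s): 2 × 0.21 ms = 0.42 ms.
End-to-end = 33.9 ms.

33.9 ms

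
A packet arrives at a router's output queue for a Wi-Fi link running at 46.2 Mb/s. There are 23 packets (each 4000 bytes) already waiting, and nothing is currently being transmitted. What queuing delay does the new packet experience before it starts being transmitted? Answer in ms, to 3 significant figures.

15.9 ms

Each queued packet: L/R = 32000/46200000 = 0.692641 ms.
23 queued → 15.9307 ms.
Queuing delay = 15.9 ms.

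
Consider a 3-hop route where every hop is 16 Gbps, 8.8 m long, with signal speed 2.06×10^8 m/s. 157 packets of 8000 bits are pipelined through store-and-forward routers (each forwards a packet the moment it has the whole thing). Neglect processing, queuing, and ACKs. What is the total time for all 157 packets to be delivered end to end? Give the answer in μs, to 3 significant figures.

Per-hop transmission t_tx = L/R = 8000/16000000000 = 0.5 μs.
Per-hop propagation t_prop = 8.8/206000000 = 0.0427184 μs.
Pipeline fill: first packet needs 3·t_tx to clear all hops; remaining 156 packets each add one t_tx.
Total = (3+157-1)·t_tx + 3·t_prop = 159·0.5 + 3·0.0427184 = 79.6 μs.

79.6 μs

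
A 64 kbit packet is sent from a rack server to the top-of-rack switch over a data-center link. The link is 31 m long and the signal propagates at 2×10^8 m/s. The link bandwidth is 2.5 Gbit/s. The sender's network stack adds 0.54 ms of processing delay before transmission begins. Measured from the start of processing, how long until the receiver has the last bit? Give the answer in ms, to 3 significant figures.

L = 64000 bits.
Transmission delay = L/R = 64000 / 2500000000 = 0.0256 ms.
Propagation delay = d/s = 31 m / 200000000 m/s = 0.000155 ms.
Plus processing delay 0.54 ms = 0.54 ms.
Total = 0.566 ms.

0.566 ms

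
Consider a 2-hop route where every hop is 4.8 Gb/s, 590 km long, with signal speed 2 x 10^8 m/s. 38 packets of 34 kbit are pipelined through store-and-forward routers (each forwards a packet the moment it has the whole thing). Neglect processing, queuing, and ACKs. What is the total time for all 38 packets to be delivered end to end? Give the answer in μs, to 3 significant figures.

6180 μs

Per-hop transmission t_tx = L/R = 34000/4800000000 = 7.08333 μs.
Per-hop propagation t_prop = 590000/200000000 = 2950 μs.
Pipeline fill: first packet needs 2·t_tx to clear all hops; remaining 37 packets each add one t_tx.
Total = (2+38-1)·t_tx + 2·t_prop = 39·7.08333 + 2·2950 = 6180 μs.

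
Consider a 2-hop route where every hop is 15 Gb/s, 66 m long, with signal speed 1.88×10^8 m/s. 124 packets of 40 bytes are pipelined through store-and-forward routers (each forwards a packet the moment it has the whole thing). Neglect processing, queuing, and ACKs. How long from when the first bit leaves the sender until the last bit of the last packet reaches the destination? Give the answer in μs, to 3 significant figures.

3.37 μs

Per-hop transmission t_tx = L/R = 320/15000000000 = 0.0213333 μs.
Per-hop propagation t_prop = 66/188000000 = 0.351064 μs.
Pipeline fill: first packet needs 2·t_tx to clear all hops; remaining 123 packets each add one t_tx.
Total = (2+124-1)·t_tx + 2·t_prop = 125·0.0213333 + 2·0.351064 = 3.37 μs.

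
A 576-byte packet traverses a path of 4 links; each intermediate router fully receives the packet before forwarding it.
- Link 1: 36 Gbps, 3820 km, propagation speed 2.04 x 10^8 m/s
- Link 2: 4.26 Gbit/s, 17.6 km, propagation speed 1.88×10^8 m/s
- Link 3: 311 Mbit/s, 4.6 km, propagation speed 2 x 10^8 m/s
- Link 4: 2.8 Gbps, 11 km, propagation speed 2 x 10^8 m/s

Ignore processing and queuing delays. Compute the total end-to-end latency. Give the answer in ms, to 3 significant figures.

L = 576 × 8 = 4608 bits.
Transmission delays (L/R per hop): 0.000128, 0.00108169, 0.0148167, 0.00164571 ms; sum = 0.0176721 ms.
Propagation delays (d/s per hop): 18.7255, 0.093617, 0.023, 0.055 ms; sum = 18.8971 ms.
End-to-end = 18.9 ms.

18.9 ms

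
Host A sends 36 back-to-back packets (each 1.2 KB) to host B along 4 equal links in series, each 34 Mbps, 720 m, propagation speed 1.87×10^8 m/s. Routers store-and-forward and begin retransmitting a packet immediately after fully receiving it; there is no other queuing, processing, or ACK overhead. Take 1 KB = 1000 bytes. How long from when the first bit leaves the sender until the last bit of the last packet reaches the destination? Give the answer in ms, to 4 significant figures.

11.03 ms

Per-hop transmission t_tx = L/R = 9600/34000000 = 0.282353 ms.
Per-hop propagation t_prop = 720/187000000 = 0.00385027 ms.
Pipeline fill: first packet needs 4·t_tx to clear all hops; remaining 35 packets each add one t_tx.
Total = (4+36-1)·t_tx + 4·t_prop = 39·0.282353 + 4·0.00385027 = 11.03 ms.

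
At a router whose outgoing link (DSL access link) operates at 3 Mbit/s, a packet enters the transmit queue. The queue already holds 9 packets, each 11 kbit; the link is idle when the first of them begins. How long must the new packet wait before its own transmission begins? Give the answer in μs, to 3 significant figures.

33000 μs

Each queued packet: L/R = 11000/3000000 = 3666.67 μs.
9 queued → 33000 μs.
Queuing delay = 33000 μs.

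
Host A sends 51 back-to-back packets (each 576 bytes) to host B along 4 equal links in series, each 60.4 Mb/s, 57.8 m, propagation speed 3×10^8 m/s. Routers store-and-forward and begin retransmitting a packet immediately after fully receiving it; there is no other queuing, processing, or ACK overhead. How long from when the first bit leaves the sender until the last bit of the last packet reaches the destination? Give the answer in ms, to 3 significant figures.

Per-hop transmission t_tx = L/R = 4608/60400000 = 0.0762914 ms.
Per-hop propagation t_prop = 57.8/300000000 = 0.000192667 ms.
Pipeline fill: first packet needs 4·t_tx to clear all hops; remaining 50 packets each add one t_tx.
Total = (4+51-1)·t_tx + 4·t_prop = 54·0.0762914 + 4·0.000192667 = 4.12 ms.

4.12 ms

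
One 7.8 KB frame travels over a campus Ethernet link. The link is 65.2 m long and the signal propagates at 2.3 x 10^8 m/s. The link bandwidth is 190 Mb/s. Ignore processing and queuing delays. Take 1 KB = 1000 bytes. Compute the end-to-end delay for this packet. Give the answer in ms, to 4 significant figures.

L = 62400 bits.
Transmission delay = L/R = 62400 / 190000000 = 0.328421 ms.
Propagation delay = d/s = 65.2 m / 2.3e+08 m/s = 0.000283478 ms.
Total = 0.3287 ms.

0.3287 ms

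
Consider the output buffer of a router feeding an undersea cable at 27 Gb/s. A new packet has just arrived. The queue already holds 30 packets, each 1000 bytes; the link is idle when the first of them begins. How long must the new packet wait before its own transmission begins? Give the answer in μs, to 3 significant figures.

Each queued packet: L/R = 8000/27000000000 = 0.296296 μs.
30 queued → 8.88889 μs.
Queuing delay = 8.89 μs.

8.89 μs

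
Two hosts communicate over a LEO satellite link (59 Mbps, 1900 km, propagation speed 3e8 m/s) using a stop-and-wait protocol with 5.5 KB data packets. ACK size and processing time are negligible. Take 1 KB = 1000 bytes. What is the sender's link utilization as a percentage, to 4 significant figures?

5.560 %

t_tx = L/R = 44000/59000000 = 0.000745763 s.
t_prop = 1900000/300000000 = 0.00633333 s; RTT = 0.0126667 s.
Cycle = t_tx + RTT = 0.0134124 s.
Utilization = t_tx / cycle = 0.000745763/0.0134124 = 5.560 %.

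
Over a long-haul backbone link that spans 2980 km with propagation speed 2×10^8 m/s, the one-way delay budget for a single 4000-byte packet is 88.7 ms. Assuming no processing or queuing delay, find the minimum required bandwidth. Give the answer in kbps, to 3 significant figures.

434 kbps

L = 32000 bits.
Propagation delay = 2980000 / 200000000 = 14.9 ms.
Transmission budget = 88.7 − 14.9 = 73.8 ms.
R ≥ L / t_tx = 32000 bits / 0.0738 s = 434 kbps.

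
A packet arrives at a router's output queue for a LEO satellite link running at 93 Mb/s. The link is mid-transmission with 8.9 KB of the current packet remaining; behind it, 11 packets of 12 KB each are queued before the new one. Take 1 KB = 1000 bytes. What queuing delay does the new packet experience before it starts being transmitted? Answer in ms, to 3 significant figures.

Each queued packet: L/R = 96000/93000000 = 1.03226 ms.
11 queued → 11.3548 ms.
Plus remaining 71200 bits of current packet: 0.765591 ms.
Queuing delay = 12.1 ms.

12.1 ms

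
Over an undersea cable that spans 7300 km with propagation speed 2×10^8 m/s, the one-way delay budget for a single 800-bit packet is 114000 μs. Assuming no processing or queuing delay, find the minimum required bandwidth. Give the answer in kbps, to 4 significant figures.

10.32 kbps

Propagation delay = 7300000 / 200000000 = 36500 μs.
Transmission budget = 114000 − 36500 = 77500 μs.
R ≥ L / t_tx = 800 bits / 0.0775 s = 10.32 kbps.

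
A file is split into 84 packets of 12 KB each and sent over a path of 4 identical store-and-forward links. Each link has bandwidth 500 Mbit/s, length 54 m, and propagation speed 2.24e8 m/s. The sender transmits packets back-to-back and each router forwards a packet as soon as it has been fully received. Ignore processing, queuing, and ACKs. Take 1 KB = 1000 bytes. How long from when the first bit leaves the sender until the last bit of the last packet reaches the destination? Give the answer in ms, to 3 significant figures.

16.7 ms

Per-hop transmission t_tx = L/R = 96000/500000000 = 0.192 ms.
Per-hop propagation t_prop = 54/2.24e+08 = 0.000241071 ms.
Pipeline fill: first packet needs 4·t_tx to clear all hops; remaining 83 packets each add one t_tx.
Total = (4+84-1)·t_tx + 4·t_prop = 87·0.192 + 4·0.000241071 = 16.7 ms.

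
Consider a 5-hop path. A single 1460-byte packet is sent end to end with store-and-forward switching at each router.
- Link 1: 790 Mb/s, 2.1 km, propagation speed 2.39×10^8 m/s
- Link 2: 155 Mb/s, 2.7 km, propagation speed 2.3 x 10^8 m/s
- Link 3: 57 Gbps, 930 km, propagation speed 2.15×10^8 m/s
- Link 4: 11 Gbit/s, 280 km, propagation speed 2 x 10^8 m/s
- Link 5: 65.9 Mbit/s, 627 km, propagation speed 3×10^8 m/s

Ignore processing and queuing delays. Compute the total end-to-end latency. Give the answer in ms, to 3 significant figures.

L = 1460 × 8 = 11680 bits.
Transmission delays (L/R per hop): 0.0147848, 0.0753548, 0.000204912, 0.00106182, 0.177238 ms; sum = 0.268645 ms.
Propagation delays (d/s per hop): 0.00878661, 0.0117391, 4.32558, 1.4, 2.09 ms; sum = 7.83611 ms.
End-to-end = 8.10 ms.

8.10 ms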